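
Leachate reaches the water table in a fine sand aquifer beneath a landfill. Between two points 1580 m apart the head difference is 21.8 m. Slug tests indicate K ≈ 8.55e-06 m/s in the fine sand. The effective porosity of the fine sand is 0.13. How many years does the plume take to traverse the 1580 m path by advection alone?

55.2

Convert K: 8.55e-06 m/s × 86400 = 0.7387 m/day.
Hydraulic gradient i = Δh / L = 21.8 / 1580 = 0.01380.
Darcy flux q = K · i = 0.7387 × 0.01380 = 0.01019 m/day.
Seepage velocity v = q / n_e = 0.01019 / 0.13 = 0.07840 m/day.
Travel time t = L / v = 1580 / 0.07840 = 20152 days = 55.17 years.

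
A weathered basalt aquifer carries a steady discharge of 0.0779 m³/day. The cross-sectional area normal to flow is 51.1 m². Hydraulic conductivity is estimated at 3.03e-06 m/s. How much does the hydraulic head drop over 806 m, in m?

Convert K: 3.03e-06 m/s × 86400 = 0.2618 m/day.
From Q = K·A·i, i = Q / (K·A) = 0.0779 / (0.2618 × 51.10) = 0.005823.
Head loss Δh = i · L = 0.005823 × 806 = 4.693 m.

4.69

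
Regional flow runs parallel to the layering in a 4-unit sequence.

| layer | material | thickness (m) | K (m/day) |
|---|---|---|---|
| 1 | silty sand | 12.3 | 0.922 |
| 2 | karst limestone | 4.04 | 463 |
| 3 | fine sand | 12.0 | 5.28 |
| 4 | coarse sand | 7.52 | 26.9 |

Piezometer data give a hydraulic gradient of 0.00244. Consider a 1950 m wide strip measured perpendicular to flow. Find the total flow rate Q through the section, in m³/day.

10200

Flow is parallel to layering, so each bed carries its own Darcy discharge and the transmissivities add.
Σ(K_i·b_i) = 0.922×12.3 + 463×4.04 + 5.28×12.0 + 26.9×7.52 = 2148 m²/day.
Hydraulic gradient i = 0.00244.
Q = Σ(K_i·b_i) · W · i = 2148 × 1950 × 0.002440 = 10218 m³/day.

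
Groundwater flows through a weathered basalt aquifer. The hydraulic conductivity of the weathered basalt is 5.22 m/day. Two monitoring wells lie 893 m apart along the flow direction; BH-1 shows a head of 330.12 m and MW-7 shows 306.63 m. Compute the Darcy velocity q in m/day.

Hydraulic gradient i = (330.12 − 306.63) / 893 = 23.49 / 893 = 0.02630.
Specific discharge q = K · i = 5.220 × 0.02630 = 0.1373 m/day.

0.137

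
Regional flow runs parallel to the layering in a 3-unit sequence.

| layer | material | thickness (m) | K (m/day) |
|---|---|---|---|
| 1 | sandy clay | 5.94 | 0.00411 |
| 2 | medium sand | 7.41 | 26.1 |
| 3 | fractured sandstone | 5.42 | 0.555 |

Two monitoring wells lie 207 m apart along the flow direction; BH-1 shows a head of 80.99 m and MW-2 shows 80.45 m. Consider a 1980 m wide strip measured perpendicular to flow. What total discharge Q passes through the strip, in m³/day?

Flow is parallel to layering, so each bed carries its own Darcy discharge and the transmissivities add.
Σ(K_i·b_i) = 0.00411×5.94 + 26.1×7.41 + 0.555×5.42 = 196.4 m²/day.
Hydraulic gradient i = (80.99 − 80.45) / 207 = 0.54 / 207 = 0.002609.
Q = Σ(K_i·b_i) · W · i = 196.4 × 1980 × 0.002609 = 1015 m³/day.

1010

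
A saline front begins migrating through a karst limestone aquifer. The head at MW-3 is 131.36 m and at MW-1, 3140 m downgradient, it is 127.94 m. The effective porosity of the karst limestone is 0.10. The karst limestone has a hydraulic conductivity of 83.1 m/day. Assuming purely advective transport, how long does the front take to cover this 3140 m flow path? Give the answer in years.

Hydraulic gradient i = (131.36 − 127.94) / 3140 = 3.42 / 3140 = 0.001089.
Darcy flux q = K · i = 83.10 × 0.001089 = 0.09051 m/day.
Seepage velocity v = q / n_e = 0.09051 / 0.10 = 0.9051 m/day.
Travel time t = L / v = 3140 / 0.9051 = 3469 days = 9.498 years.

9.50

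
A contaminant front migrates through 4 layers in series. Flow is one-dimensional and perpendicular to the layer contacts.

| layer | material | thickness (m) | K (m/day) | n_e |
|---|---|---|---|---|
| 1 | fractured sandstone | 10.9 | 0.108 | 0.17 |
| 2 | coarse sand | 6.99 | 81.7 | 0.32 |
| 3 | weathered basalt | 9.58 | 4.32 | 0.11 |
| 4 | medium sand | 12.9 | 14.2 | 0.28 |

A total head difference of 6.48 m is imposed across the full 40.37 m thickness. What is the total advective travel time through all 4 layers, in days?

With flow normal to the layers, continuity requires the same specific discharge q through every layer.
Σ(b_i/K_i) = 10.9/0.108 + 6.99/81.7 + 9.58/4.32 + 12.9/14.2 = 104.1 d.
q = Δh / Σ(b_i/K_i) = 6.48 / 104.1 = 0.06223 m/day.
In each layer the seepage velocity is v_i = q/n_i, so the layer transit time is t_i = b_i·n_i / q:
  layer 1 (fractured sandstone): t_1 = 10.9 × 0.17 / 0.06223 = 29.78 d
  layer 2 (coarse sand): t_2 = 6.99 × 0.32 / 0.06223 = 35.95 d
  layer 3 (weathered basalt): t_3 = 9.58 × 0.11 / 0.06223 = 16.94 d
  layer 4 (medium sand): t_4 = 12.9 × 0.28 / 0.06223 = 58.05 d
Total t = Σ t_i = 140.7 days.

141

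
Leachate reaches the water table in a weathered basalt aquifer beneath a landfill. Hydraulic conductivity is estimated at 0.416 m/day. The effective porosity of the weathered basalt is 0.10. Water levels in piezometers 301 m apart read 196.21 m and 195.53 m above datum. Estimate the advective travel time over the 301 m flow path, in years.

Hydraulic gradient i = (196.21 − 195.53) / 301 = 0.68 / 301 = 0.002259.
Darcy flux q = K · i = 0.4160 × 0.002259 = 0.0009398 m/day.
Seepage velocity v = q / n_e = 0.0009398 / 0.10 = 0.009398 m/day.
Travel time t = L / v = 301 / 0.009398 = 32028 days = 87.69 years.

87.7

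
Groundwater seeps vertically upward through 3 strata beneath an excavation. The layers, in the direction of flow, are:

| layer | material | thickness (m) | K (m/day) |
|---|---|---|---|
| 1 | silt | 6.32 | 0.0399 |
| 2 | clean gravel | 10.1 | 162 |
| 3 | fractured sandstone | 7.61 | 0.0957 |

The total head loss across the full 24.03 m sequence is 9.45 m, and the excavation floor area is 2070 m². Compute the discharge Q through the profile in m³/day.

82.2

Flow is perpendicular to layering, so the layers act in series and the equivalent K is the thickness-weighted harmonic mean.
Total thickness L = 6.32 + 10.1 + 7.61 = 24.03 m.
Σ(b_i/K_i) = 6.32/0.0399 + 10.1/162 + 7.61/0.0957 = 238.0 d.
K_eq = L / Σ(b_i/K_i) = 24.03 / 238.0 = 0.1010 m/day.
Q = K_eq · A · (Δh/L) = 0.1010 × 2070 × (9.45/24.03) = 82.20 m³/day.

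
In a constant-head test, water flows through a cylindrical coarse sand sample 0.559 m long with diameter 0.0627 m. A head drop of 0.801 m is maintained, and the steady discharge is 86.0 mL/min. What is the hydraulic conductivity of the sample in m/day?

Cross-sectional area A = π·(d/2)² = π × (0.0627/2)² = 0.003088 m².
Convert discharge: 86.0 mL/min = 1.433e-06 m³/s.
Darcy's law rearranged: K = Q·L / (A·Δh) = 1.433e-06 × 0.559 / (0.003088 × 0.801) = 0.0003240 m/s = 27.99 m/day.

28.0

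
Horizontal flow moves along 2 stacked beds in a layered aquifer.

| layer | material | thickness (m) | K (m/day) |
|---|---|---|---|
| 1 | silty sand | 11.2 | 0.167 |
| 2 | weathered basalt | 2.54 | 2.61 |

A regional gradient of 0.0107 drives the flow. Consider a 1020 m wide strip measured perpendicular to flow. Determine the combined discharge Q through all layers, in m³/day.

92.8

Flow is parallel to layering, so each bed carries its own Darcy discharge and the transmissivities add.
Σ(K_i·b_i) = 0.167×11.2 + 2.61×2.54 = 8.500 m²/day.
Hydraulic gradient i = 0.0107.
Q = Σ(K_i·b_i) · W · i = 8.500 × 1020 × 0.01070 = 92.77 m³/day.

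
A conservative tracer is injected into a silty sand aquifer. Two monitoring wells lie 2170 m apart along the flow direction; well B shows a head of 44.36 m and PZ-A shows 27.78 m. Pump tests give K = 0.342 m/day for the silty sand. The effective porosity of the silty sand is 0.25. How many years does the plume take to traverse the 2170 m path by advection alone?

568

Hydraulic gradient i = (44.36 − 27.78) / 2170 = 16.58 / 2170 = 0.007641.
Darcy flux q = K · i = 0.3420 × 0.007641 = 0.002613 m/day.
Seepage velocity v = q / n_e = 0.002613 / 0.25 = 0.01045 m/day.
Travel time t = L / v = 2170 / 0.01045 = 2.076e+05 days = 568.4 years.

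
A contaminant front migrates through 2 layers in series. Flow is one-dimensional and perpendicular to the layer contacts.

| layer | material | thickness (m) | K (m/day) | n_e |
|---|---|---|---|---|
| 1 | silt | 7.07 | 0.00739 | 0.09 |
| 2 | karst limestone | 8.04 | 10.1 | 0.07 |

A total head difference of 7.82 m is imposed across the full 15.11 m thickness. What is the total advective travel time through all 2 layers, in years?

0.402

With flow normal to the layers, continuity requires the same specific discharge q through every layer.
Σ(b_i/K_i) = 7.07/0.00739 + 8.04/10.1 = 957.5 d.
q = Δh / Σ(b_i/K_i) = 7.82 / 957.5 = 0.008167 m/day.
In each layer the seepage velocity is v_i = q/n_i, so the layer transit time is t_i = b_i·n_i / q:
  layer 1 (silt): t_1 = 7.07 × 0.09 / 0.008167 = 77.91 d
  layer 2 (karst limestone): t_2 = 8.04 × 0.07 / 0.008167 = 68.91 d
Total t = Σ t_i = 146.8 days = 0.4020 years.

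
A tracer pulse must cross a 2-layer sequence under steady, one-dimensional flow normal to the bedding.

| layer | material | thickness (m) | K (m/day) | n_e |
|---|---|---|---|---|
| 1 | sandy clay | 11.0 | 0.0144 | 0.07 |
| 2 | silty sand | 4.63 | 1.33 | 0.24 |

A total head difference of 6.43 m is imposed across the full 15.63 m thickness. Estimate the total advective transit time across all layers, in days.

225

With flow normal to the layers, continuity requires the same specific discharge q through every layer.
Σ(b_i/K_i) = 11.0/0.0144 + 4.63/1.33 = 767.4 d.
q = Δh / Σ(b_i/K_i) = 6.43 / 767.4 = 0.008379 m/day.
In each layer the seepage velocity is v_i = q/n_i, so the layer transit time is t_i = b_i·n_i / q:
  layer 1 (sandy clay): t_1 = 11.0 × 0.07 / 0.008379 = 91.89 d
  layer 2 (silty sand): t_2 = 4.63 × 0.24 / 0.008379 = 132.6 d
Total t = Σ t_i = 224.5 days.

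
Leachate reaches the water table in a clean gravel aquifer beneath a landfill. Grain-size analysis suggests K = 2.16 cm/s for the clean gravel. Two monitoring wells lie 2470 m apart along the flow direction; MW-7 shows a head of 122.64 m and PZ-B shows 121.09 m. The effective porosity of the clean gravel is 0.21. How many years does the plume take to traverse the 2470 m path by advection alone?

Convert K: 2.16 cm/s × 864 = 1866 m/day.
Hydraulic gradient i = (122.64 − 121.09) / 2470 = 1.55 / 2470 = 0.0006275.
Darcy flux q = K · i = 1866 × 0.0006275 = 1.171 m/day.
Seepage velocity v = q / n_e = 1.171 / 0.21 = 5.577 m/day.
Travel time t = L / v = 2470 / 5.577 = 442.9 days = 1.213 years.

1.21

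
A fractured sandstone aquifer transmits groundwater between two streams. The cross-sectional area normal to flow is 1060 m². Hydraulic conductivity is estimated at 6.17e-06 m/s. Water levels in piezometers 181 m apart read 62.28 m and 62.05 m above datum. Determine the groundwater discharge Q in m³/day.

0.718

Convert K: 6.17e-06 m/s × 86400 = 0.5331 m/day.
Hydraulic gradient i = (62.28 − 62.05) / 181 = 0.23 / 181 = 0.001271.
Darcy's law: Q = K · A · i = 0.5331 × 1060 × 0.001271 = 0.7180 m³/day.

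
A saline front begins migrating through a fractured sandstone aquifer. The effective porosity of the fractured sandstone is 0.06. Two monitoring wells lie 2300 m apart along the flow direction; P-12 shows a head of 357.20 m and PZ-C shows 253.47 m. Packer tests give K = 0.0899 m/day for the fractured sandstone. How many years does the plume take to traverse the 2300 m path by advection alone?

Hydraulic gradient i = (357.20 − 253.47) / 2300 = 103.73 / 2300 = 0.04510.
Darcy flux q = K · i = 0.08990 × 0.04510 = 0.004054 m/day.
Seepage velocity v = q / n_e = 0.004054 / 0.06 = 0.06757 m/day.
Travel time t = L / v = 2300 / 0.06757 = 34036 days = 93.19 years.

93.2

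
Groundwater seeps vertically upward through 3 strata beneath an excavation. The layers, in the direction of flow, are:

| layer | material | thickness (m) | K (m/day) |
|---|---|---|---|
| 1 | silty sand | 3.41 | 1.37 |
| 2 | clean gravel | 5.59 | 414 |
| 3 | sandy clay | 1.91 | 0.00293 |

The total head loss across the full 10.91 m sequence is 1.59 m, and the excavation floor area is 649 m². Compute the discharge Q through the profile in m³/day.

Flow is perpendicular to layering, so the layers act in series and the equivalent K is the thickness-weighted harmonic mean.
Total thickness L = 3.41 + 5.59 + 1.91 = 10.91 m.
Σ(b_i/K_i) = 3.41/1.37 + 5.59/414 + 1.91/0.00293 = 654.4 d.
K_eq = L / Σ(b_i/K_i) = 10.91 / 654.4 = 0.01667 m/day.
Q = K_eq · A · (Δh/L) = 0.01667 × 649 × (1.59/10.91) = 1.577 m³/day.

1.58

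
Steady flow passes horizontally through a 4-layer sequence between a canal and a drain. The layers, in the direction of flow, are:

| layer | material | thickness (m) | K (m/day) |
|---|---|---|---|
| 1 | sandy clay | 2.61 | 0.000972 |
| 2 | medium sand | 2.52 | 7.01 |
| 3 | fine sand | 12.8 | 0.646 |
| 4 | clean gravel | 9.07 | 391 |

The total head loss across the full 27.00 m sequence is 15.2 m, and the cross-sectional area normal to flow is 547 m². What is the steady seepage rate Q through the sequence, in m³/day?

3.07

Flow is perpendicular to layering, so the layers act in series and the equivalent K is the thickness-weighted harmonic mean.
Total thickness L = 2.61 + 2.52 + 12.8 + 9.07 = 27.00 m.
Σ(b_i/K_i) = 2.61/0.000972 + 2.52/7.01 + 12.8/0.646 + 9.07/391 = 2705 d.
K_eq = L / Σ(b_i/K_i) = 27.00 / 2705 = 0.009980 m/day.
Q = K_eq · A · (Δh/L) = 0.009980 × 547 × (15.2/27.00) = 3.073 m³/day.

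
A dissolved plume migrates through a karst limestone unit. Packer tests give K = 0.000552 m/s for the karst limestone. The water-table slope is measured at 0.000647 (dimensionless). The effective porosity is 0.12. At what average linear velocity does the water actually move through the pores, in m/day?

Convert K: 0.000552 m/s × 86400 = 47.69 m/day.
Hydraulic gradient i = 0.000647.
Darcy flux q = K · i = 47.69 × 0.0006470 = 0.03086 m/day.
Seepage velocity v = q / n_e = 0.03086 / 0.12 = 0.2571 m/day.

0.257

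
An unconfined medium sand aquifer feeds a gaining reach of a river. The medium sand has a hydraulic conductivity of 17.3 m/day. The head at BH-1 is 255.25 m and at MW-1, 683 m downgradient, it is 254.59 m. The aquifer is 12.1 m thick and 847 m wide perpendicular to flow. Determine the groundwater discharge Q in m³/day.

171

Cross-sectional area A = 847 × 12.1 = 10249 m².
Hydraulic gradient i = (255.25 − 254.59) / 683 = 0.66 / 683 = 0.0009663.
Darcy's law: Q = K · A · i = 17.30 × 10249 × 0.0009663 = 171.3 m³/day.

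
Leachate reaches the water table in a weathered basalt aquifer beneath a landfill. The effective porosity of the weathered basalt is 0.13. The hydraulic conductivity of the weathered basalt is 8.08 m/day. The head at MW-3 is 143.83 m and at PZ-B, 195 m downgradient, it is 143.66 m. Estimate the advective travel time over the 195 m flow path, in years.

9.85

Hydraulic gradient i = (143.83 − 143.66) / 195 = 0.17 / 195 = 0.0008718.
Darcy flux q = K · i = 8.080 × 0.0008718 = 0.007044 m/day.
Seepage velocity v = q / n_e = 0.007044 / 0.13 = 0.05419 m/day.
Travel time t = L / v = 195 / 0.05419 = 3599 days = 9.853 years.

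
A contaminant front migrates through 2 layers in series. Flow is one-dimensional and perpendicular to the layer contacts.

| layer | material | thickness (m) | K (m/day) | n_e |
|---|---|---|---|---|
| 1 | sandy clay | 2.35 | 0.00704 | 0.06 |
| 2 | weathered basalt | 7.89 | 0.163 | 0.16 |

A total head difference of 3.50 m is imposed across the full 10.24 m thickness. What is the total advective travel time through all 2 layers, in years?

0.420

With flow normal to the layers, continuity requires the same specific discharge q through every layer.
Σ(b_i/K_i) = 2.35/0.00704 + 7.89/0.163 = 382.2 d.
q = Δh / Σ(b_i/K_i) = 3.50 / 382.2 = 0.009157 m/day.
In each layer the seepage velocity is v_i = q/n_i, so the layer transit time is t_i = b_i·n_i / q:
  layer 1 (sandy clay): t_1 = 2.35 × 0.06 / 0.009157 = 15.40 d
  layer 2 (weathered basalt): t_2 = 7.89 × 0.16 / 0.009157 = 137.9 d
Total t = Σ t_i = 153.3 days = 0.4196 years.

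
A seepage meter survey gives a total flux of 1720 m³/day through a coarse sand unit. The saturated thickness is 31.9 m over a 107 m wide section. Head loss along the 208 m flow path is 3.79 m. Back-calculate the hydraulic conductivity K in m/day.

27.7

Cross-sectional area A = 107 × 31.9 = 3413 m².
Hydraulic gradient i = Δh / L = 3.79 / 208 = 0.01822.
From Q = K·A·i, K = Q / (A·i) = 1720 / (3413 × 0.01822) = 27.66 m/day.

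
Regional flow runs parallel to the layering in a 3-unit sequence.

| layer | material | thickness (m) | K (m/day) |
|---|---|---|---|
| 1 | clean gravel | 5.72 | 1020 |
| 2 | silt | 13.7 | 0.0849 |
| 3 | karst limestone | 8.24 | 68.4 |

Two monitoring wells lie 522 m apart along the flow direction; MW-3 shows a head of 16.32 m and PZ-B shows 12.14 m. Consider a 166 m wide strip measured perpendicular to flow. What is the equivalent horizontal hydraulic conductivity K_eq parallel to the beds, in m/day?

Flow is parallel to layering, so each bed carries its own Darcy discharge and the transmissivities add.
Σ(K_i·b_i) = 1020×5.72 + 0.0849×13.7 + 68.4×8.24 = 6399 m²/day.
Total thickness b = 27.66 m, so K_eq = Σ(K_i·b_i)/b = 231.4 m/day.

231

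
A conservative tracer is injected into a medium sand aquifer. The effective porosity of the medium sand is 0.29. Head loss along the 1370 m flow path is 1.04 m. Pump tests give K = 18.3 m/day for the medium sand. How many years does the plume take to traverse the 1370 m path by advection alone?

Hydraulic gradient i = Δh / L = 1.04 / 1370 = 0.0007591.
Darcy flux q = K · i = 18.30 × 0.0007591 = 0.01389 m/day.
Seepage velocity v = q / n_e = 0.01389 / 0.29 = 0.04790 m/day.
Travel time t = L / v = 1370 / 0.04790 = 28599 days = 78.30 years.

78.3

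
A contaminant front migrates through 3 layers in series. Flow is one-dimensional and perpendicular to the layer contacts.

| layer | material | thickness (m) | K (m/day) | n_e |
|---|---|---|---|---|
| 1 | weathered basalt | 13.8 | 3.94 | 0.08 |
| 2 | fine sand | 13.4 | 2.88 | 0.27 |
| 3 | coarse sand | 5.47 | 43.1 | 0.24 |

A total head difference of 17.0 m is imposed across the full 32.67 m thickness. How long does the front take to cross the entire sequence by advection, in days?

With flow normal to the layers, continuity requires the same specific discharge q through every layer.
Σ(b_i/K_i) = 13.8/3.94 + 13.4/2.88 + 5.47/43.1 = 8.282 d.
q = Δh / Σ(b_i/K_i) = 17.0 / 8.282 = 2.053 m/day.
In each layer the seepage velocity is v_i = q/n_i, so the layer transit time is t_i = b_i·n_i / q:
  layer 1 (weathered basalt): t_1 = 13.8 × 0.08 / 2.053 = 0.5379 d
  layer 2 (fine sand): t_2 = 13.4 × 0.27 / 2.053 = 1.763 d
  layer 3 (coarse sand): t_3 = 5.47 × 0.24 / 2.053 = 0.6396 d
Total t = Σ t_i = 2.940 days.

2.94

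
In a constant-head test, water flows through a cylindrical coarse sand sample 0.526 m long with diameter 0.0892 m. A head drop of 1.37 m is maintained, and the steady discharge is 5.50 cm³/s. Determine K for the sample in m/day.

Cross-sectional area A = π·(d/2)² = π × (0.0892/2)² = 0.006249 m².
Convert discharge: 5.50 cm³/s = 5.500e-06 m³/s.
Darcy's law rearranged: K = Q·L / (A·Δh) = 5.500e-06 × 0.526 / (0.006249 × 1.37) = 0.0003379 m/s = 29.20 m/day.

29.2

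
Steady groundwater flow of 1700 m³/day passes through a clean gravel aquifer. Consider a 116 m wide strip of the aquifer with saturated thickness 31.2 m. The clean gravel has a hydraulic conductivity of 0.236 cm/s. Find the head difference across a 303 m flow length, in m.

Convert K: 0.236 cm/s × 864 = 203.9 m/day.
Cross-sectional area A = 116 × 31.2 = 3619 m².
From Q = K·A·i, i = Q / (K·A) = 1700 / (203.9 × 3619) = 0.002304.
Head loss Δh = i · L = 0.002304 × 303 = 0.6980 m.

0.698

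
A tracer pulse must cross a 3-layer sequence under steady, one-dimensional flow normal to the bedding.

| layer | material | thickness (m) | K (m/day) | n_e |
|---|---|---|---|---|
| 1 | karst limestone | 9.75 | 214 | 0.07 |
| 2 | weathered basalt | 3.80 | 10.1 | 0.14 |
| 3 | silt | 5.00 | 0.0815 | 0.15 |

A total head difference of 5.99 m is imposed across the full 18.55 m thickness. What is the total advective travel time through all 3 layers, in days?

With flow normal to the layers, continuity requires the same specific discharge q through every layer.
Σ(b_i/K_i) = 9.75/214 + 3.80/10.1 + 5.00/0.0815 = 61.77 d.
q = Δh / Σ(b_i/K_i) = 5.99 / 61.77 = 0.09697 m/day.
In each layer the seepage velocity is v_i = q/n_i, so the layer transit time is t_i = b_i·n_i / q:
  layer 1 (karst limestone): t_1 = 9.75 × 0.07 / 0.09697 = 7.038 d
  layer 2 (weathered basalt): t_2 = 3.80 × 0.14 / 0.09697 = 5.486 d
  layer 3 (silt): t_3 = 5.00 × 0.15 / 0.09697 = 7.734 d
Total t = Σ t_i = 20.26 days.

20.3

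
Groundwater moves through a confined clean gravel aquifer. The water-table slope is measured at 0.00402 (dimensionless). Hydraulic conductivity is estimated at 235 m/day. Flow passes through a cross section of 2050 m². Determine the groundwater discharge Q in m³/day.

1940

Hydraulic gradient i = 0.00402.
Darcy's law: Q = K · A · i = 235.0 × 2050 × 0.004020 = 1937 m³/day.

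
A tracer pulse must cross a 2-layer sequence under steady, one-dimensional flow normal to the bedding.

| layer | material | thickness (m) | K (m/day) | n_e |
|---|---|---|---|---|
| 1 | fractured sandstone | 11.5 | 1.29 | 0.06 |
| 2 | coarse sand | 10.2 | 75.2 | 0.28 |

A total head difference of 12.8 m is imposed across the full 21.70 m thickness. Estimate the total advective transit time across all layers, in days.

2.51

With flow normal to the layers, continuity requires the same specific discharge q through every layer.
Σ(b_i/K_i) = 11.5/1.29 + 10.2/75.2 = 9.050 d.
q = Δh / Σ(b_i/K_i) = 12.8 / 9.050 = 1.414 m/day.
In each layer the seepage velocity is v_i = q/n_i, so the layer transit time is t_i = b_i·n_i / q:
  layer 1 (fractured sandstone): t_1 = 11.5 × 0.06 / 1.414 = 0.4879 d
  layer 2 (coarse sand): t_2 = 10.2 × 0.28 / 1.414 = 2.019 d
Total t = Σ t_i = 2.507 days.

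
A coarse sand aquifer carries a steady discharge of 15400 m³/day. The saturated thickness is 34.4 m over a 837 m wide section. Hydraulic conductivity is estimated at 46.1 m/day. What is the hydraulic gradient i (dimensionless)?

Cross-sectional area A = 837 × 34.4 = 28793 m².
From Q = K·A·i, i = Q / (K·A) = 15400 / (46.10 × 28793) = 0.01160.

0.0116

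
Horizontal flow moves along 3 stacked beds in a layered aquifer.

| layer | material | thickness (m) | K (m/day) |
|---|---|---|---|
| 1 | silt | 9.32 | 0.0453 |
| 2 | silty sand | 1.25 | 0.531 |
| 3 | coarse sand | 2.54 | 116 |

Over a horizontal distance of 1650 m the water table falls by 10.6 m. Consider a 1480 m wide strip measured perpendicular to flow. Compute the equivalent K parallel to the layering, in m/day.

22.6

Flow is parallel to layering, so each bed carries its own Darcy discharge and the transmissivities add.
Σ(K_i·b_i) = 0.0453×9.32 + 0.531×1.25 + 116×2.54 = 295.7 m²/day.
Total thickness b = 13.11 m, so K_eq = Σ(K_i·b_i)/b = 22.56 m/day.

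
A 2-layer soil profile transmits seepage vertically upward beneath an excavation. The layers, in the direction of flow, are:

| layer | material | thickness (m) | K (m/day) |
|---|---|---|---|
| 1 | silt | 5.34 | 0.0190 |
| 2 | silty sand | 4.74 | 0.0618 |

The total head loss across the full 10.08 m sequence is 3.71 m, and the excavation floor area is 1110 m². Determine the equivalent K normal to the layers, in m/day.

Flow is perpendicular to layering, so the layers act in series and the equivalent K is the thickness-weighted harmonic mean.
Total thickness L = 5.34 + 4.74 = 10.08 m.
Σ(b_i/K_i) = 5.34/0.0190 + 4.74/0.0618 = 357.8 d.
K_eq = L / Σ(b_i/K_i) = 10.08 / 357.8 = 0.02818 m/day.

0.0282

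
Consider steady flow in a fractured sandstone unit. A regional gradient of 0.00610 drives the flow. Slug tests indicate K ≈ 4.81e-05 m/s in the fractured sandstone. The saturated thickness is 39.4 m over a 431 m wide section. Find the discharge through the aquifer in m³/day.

430

Convert K: 4.81e-05 m/s × 86400 = 4.156 m/day.
Cross-sectional area A = 431 × 39.4 = 16981 m².
Hydraulic gradient i = 0.00610.
Darcy's law: Q = K · A · i = 4.156 × 16981 × 0.006100 = 430.5 m³/day.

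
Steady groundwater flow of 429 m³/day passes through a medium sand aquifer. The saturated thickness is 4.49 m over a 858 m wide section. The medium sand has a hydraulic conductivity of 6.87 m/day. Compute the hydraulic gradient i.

Cross-sectional area A = 858 × 4.49 = 3852 m².
From Q = K·A·i, i = Q / (K·A) = 429 / (6.870 × 3852) = 0.01621.

0.0162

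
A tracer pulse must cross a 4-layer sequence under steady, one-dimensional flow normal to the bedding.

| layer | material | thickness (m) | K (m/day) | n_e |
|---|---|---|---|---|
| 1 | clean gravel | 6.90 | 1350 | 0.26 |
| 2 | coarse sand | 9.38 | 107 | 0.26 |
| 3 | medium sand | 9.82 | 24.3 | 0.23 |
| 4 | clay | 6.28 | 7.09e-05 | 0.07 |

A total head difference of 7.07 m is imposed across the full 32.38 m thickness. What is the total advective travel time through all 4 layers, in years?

238

With flow normal to the layers, continuity requires the same specific discharge q through every layer.
Σ(b_i/K_i) = 6.90/1350 + 9.38/107 + 9.82/24.3 + 6.28/7.09e-05 = 88576 d.
q = Δh / Σ(b_i/K_i) = 7.07 / 88576 = 7.982e-05 m/day.
In each layer the seepage velocity is v_i = q/n_i, so the layer transit time is t_i = b_i·n_i / q:
  layer 1 (clean gravel): t_1 = 6.90 × 0.26 / 7.982e-05 = 22476 d
  layer 2 (coarse sand): t_2 = 9.38 × 0.26 / 7.982e-05 = 30554 d
  layer 3 (medium sand): t_3 = 9.82 × 0.23 / 7.982e-05 = 28297 d
  layer 4 (clay): t_4 = 6.28 × 0.07 / 7.982e-05 = 5507 d
Total t = Σ t_i = 86835 days = 237.7 years.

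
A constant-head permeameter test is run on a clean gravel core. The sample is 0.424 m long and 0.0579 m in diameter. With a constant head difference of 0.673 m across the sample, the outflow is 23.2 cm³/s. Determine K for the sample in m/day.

Cross-sectional area A = π·(d/2)² = π × (0.0579/2)² = 0.002633 m².
Convert discharge: 23.2 cm³/s = 2.320e-05 m³/s.
Darcy's law rearranged: K = Q·L / (A·Δh) = 2.320e-05 × 0.424 / (0.002633 × 0.673) = 0.005551 m/s = 479.6 m/day.

480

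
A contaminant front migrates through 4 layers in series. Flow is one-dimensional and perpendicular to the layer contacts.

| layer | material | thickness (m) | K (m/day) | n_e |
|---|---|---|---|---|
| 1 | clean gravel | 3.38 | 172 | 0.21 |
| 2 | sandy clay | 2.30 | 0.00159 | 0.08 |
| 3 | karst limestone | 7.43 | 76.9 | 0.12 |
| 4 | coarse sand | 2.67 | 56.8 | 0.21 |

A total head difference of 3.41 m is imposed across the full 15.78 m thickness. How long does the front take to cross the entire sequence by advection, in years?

2.73

With flow normal to the layers, continuity requires the same specific discharge q through every layer.
Σ(b_i/K_i) = 3.38/172 + 2.30/0.00159 + 7.43/76.9 + 2.67/56.8 = 1447 d.
q = Δh / Σ(b_i/K_i) = 3.41 / 1447 = 0.002357 m/day.
In each layer the seepage velocity is v_i = q/n_i, so the layer transit time is t_i = b_i·n_i / q:
  layer 1 (clean gravel): t_1 = 3.38 × 0.21 / 0.002357 = 301.1 d
  layer 2 (sandy clay): t_2 = 2.30 × 0.08 / 0.002357 = 78.06 d
  layer 3 (karst limestone): t_3 = 7.43 × 0.12 / 0.002357 = 378.3 d
  layer 4 (coarse sand): t_4 = 2.67 × 0.21 / 0.002357 = 237.9 d
Total t = Σ t_i = 995.3 days = 2.725 years.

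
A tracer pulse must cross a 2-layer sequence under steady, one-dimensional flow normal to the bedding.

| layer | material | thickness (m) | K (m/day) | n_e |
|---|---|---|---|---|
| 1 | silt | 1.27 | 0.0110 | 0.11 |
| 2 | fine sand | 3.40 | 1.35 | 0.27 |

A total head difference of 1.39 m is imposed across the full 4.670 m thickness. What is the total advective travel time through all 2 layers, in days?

89.8

With flow normal to the layers, continuity requires the same specific discharge q through every layer.
Σ(b_i/K_i) = 1.27/0.0110 + 3.40/1.35 = 118.0 d.
q = Δh / Σ(b_i/K_i) = 1.39 / 118.0 = 0.01178 m/day.
In each layer the seepage velocity is v_i = q/n_i, so the layer transit time is t_i = b_i·n_i / q:
  layer 1 (silt): t_1 = 1.27 × 0.11 / 0.01178 = 11.86 d
  layer 2 (fine sand): t_2 = 3.40 × 0.27 / 0.01178 = 77.91 d
Total t = Σ t_i = 89.77 days.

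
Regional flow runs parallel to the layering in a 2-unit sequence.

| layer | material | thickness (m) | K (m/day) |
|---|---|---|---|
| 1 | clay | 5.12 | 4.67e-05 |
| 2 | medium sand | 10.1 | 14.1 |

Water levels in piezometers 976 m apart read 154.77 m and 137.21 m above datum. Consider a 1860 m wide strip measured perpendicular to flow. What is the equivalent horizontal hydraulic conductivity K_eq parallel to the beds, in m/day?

9.36

Flow is parallel to layering, so each bed carries its own Darcy discharge and the transmissivities add.
Σ(K_i·b_i) = 4.67e-05×5.12 + 14.1×10.1 = 142.4 m²/day.
Total thickness b = 15.22 m, so K_eq = Σ(K_i·b_i)/b = 9.357 m/day.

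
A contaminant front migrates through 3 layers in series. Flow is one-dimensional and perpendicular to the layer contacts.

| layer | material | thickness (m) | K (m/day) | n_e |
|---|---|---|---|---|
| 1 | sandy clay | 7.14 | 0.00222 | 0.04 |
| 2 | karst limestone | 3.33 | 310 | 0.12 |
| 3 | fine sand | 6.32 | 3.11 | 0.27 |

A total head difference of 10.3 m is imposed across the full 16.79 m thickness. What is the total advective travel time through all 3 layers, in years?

2.05

With flow normal to the layers, continuity requires the same specific discharge q through every layer.
Σ(b_i/K_i) = 7.14/0.00222 + 3.33/310 + 6.32/3.11 = 3218 d.
q = Δh / Σ(b_i/K_i) = 10.3 / 3218 = 0.003200 m/day.
In each layer the seepage velocity is v_i = q/n_i, so the layer transit time is t_i = b_i·n_i / q:
  layer 1 (sandy clay): t_1 = 7.14 × 0.04 / 0.003200 = 89.24 d
  layer 2 (karst limestone): t_2 = 3.33 × 0.12 / 0.003200 = 124.9 d
  layer 3 (fine sand): t_3 = 6.32 × 0.27 / 0.003200 = 533.2 d
Total t = Σ t_i = 747.3 days = 2.046 years.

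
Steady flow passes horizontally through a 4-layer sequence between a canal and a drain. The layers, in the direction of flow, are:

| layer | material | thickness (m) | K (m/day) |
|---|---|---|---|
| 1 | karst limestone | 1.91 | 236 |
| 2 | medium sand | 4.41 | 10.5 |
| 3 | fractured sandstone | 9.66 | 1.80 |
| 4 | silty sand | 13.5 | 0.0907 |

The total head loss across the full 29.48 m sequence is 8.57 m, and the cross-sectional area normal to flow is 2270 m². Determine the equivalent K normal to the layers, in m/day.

0.191

Flow is perpendicular to layering, so the layers act in series and the equivalent K is the thickness-weighted harmonic mean.
Total thickness L = 1.91 + 4.41 + 9.66 + 13.5 = 29.48 m.
Σ(b_i/K_i) = 1.91/236 + 4.41/10.5 + 9.66/1.80 + 13.5/0.0907 = 154.6 d.
K_eq = L / Σ(b_i/K_i) = 29.48 / 154.6 = 0.1906 m/day.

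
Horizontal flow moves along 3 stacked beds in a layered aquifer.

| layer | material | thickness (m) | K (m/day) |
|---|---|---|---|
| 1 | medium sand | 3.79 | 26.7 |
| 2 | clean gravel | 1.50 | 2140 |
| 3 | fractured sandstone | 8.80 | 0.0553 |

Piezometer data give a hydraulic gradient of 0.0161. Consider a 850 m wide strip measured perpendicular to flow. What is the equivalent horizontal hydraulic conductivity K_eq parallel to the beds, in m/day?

235

Flow is parallel to layering, so each bed carries its own Darcy discharge and the transmissivities add.
Σ(K_i·b_i) = 26.7×3.79 + 2140×1.50 + 0.0553×8.80 = 3312 m²/day.
Total thickness b = 14.09 m, so K_eq = Σ(K_i·b_i)/b = 235.0 m/day.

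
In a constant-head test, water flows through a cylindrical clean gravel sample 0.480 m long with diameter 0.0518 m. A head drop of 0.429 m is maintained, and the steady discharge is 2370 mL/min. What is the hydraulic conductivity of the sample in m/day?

Cross-sectional area A = π·(d/2)² = π × (0.0518/2)² = 0.002107 m².
Convert discharge: 2370 mL/min = 3.950e-05 m³/s.
Darcy's law rearranged: K = Q·L / (A·Δh) = 3.950e-05 × 0.480 / (0.002107 × 0.429) = 0.02097 m/s = 1812 m/day.

1810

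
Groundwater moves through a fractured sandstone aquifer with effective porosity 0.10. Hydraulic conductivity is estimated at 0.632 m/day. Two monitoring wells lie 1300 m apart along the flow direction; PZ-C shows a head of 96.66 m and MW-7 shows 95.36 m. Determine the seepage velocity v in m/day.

Hydraulic gradient i = (96.66 − 95.36) / 1300 = 1.3 / 1300 = 0.001000.
Darcy flux q = K · i = 0.6320 × 0.001000 = 0.0006320 m/day.
Seepage velocity v = q / n_e = 0.0006320 / 0.10 = 0.006320 m/day.

0.00632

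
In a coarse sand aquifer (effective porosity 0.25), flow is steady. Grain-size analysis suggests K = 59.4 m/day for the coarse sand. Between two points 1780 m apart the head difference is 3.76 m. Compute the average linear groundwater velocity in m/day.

Hydraulic gradient i = Δh / L = 3.76 / 1780 = 0.002112.
Darcy flux q = K · i = 59.40 × 0.002112 = 0.1255 m/day.
Seepage velocity v = q / n_e = 0.1255 / 0.25 = 0.5019 m/day.

0.502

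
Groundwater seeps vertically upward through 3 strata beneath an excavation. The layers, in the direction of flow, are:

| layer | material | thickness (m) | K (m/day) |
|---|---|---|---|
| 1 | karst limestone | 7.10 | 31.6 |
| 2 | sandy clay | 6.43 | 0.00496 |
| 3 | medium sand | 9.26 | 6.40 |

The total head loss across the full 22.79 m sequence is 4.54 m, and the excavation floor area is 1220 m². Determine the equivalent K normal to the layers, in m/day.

0.0176

Flow is perpendicular to layering, so the layers act in series and the equivalent K is the thickness-weighted harmonic mean.
Total thickness L = 7.10 + 6.43 + 9.26 = 22.79 m.
Σ(b_i/K_i) = 7.10/31.6 + 6.43/0.00496 + 9.26/6.40 = 1298 d.
K_eq = L / Σ(b_i/K_i) = 22.79 / 1298 = 0.01756 m/day.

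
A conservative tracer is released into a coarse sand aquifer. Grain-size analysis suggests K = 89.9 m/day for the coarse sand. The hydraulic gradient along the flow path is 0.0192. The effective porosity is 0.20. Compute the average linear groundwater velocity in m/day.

8.63

Hydraulic gradient i = 0.0192.
Darcy flux q = K · i = 89.90 × 0.01920 = 1.726 m/day.
Seepage velocity v = q / n_e = 1.726 / 0.20 = 8.630 m/day.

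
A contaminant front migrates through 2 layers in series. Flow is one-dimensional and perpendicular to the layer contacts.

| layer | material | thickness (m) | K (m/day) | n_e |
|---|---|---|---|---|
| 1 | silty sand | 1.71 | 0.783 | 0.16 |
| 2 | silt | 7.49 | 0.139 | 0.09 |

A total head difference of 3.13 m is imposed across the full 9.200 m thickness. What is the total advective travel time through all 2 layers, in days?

With flow normal to the layers, continuity requires the same specific discharge q through every layer.
Σ(b_i/K_i) = 1.71/0.783 + 7.49/0.139 = 56.07 d.
q = Δh / Σ(b_i/K_i) = 3.13 / 56.07 = 0.05582 m/day.
In each layer the seepage velocity is v_i = q/n_i, so the layer transit time is t_i = b_i·n_i / q:
  layer 1 (silty sand): t_1 = 1.71 × 0.16 / 0.05582 = 4.901 d
  layer 2 (silt): t_2 = 7.49 × 0.09 / 0.05582 = 12.08 d
Total t = Σ t_i = 16.98 days.

17.0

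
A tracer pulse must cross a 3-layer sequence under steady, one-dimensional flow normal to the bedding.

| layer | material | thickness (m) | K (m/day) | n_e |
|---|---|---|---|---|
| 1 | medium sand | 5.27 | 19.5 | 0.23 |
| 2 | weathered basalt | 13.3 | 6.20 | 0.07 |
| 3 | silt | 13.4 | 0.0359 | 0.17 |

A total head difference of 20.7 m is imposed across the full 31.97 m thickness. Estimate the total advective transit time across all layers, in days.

80.2

With flow normal to the layers, continuity requires the same specific discharge q through every layer.
Σ(b_i/K_i) = 5.27/19.5 + 13.3/6.20 + 13.4/0.0359 = 375.7 d.
q = Δh / Σ(b_i/K_i) = 20.7 / 375.7 = 0.05510 m/day.
In each layer the seepage velocity is v_i = q/n_i, so the layer transit time is t_i = b_i·n_i / q:
  layer 1 (medium sand): t_1 = 5.27 × 0.23 / 0.05510 = 22.00 d
  layer 2 (weathered basalt): t_2 = 13.3 × 0.07 / 0.05510 = 16.90 d
  layer 3 (silt): t_3 = 13.4 × 0.17 / 0.05510 = 41.34 d
Total t = Σ t_i = 80.24 days.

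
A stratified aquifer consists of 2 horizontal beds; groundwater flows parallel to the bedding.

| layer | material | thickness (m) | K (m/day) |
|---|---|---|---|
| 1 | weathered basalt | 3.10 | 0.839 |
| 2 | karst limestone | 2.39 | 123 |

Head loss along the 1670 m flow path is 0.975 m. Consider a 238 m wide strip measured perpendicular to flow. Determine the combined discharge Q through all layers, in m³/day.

Flow is parallel to layering, so each bed carries its own Darcy discharge and the transmissivities add.
Σ(K_i·b_i) = 0.839×3.10 + 123×2.39 = 296.6 m²/day.
Hydraulic gradient i = Δh / L = 0.975 / 1670 = 0.0005838.
Q = Σ(K_i·b_i) · W · i = 296.6 × 238 × 0.0005838 = 41.21 m³/day.

41.2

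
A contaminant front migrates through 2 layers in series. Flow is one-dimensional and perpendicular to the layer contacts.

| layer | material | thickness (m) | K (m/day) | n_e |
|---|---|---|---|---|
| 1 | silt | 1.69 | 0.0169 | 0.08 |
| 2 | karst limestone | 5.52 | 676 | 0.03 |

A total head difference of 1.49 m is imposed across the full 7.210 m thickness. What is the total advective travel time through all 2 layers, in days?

With flow normal to the layers, continuity requires the same specific discharge q through every layer.
Σ(b_i/K_i) = 1.69/0.0169 + 5.52/676 = 100.0 d.
q = Δh / Σ(b_i/K_i) = 1.49 / 100.0 = 0.01490 m/day.
In each layer the seepage velocity is v_i = q/n_i, so the layer transit time is t_i = b_i·n_i / q:
  layer 1 (silt): t_1 = 1.69 × 0.08 / 0.01490 = 9.075 d
  layer 2 (karst limestone): t_2 = 5.52 × 0.03 / 0.01490 = 11.12 d
Total t = Σ t_i = 20.19 days.

20.2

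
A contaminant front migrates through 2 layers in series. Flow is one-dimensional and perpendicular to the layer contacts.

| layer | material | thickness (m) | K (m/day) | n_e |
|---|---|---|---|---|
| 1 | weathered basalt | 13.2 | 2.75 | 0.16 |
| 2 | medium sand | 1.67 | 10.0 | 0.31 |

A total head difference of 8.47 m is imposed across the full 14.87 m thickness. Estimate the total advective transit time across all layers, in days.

With flow normal to the layers, continuity requires the same specific discharge q through every layer.
Σ(b_i/K_i) = 13.2/2.75 + 1.67/10.0 = 4.967 d.
q = Δh / Σ(b_i/K_i) = 8.47 / 4.967 = 1.705 m/day.
In each layer the seepage velocity is v_i = q/n_i, so the layer transit time is t_i = b_i·n_i / q:
  layer 1 (weathered basalt): t_1 = 13.2 × 0.16 / 1.705 = 1.239 d
  layer 2 (medium sand): t_2 = 1.67 × 0.31 / 1.705 = 0.3036 d
Total t = Σ t_i = 1.542 days.

1.54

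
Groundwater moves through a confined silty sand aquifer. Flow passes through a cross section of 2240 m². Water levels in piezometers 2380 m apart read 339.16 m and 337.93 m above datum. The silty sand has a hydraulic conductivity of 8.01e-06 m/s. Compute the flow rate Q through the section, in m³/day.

Convert K: 8.01e-06 m/s × 86400 = 0.6921 m/day.
Hydraulic gradient i = (339.16 − 337.93) / 2380 = 1.23 / 2380 = 0.0005168.
Darcy's law: Q = K · A · i = 0.6921 × 2240 × 0.0005168 = 0.8012 m³/day.

0.801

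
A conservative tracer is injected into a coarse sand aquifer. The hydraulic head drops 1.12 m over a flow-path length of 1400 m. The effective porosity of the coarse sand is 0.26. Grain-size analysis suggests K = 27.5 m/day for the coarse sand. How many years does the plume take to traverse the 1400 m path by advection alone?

45.3

Hydraulic gradient i = Δh / L = 1.12 / 1400 = 0.0008000.
Darcy flux q = K · i = 27.50 × 0.0008000 = 0.02200 m/day.
Seepage velocity v = q / n_e = 0.02200 / 0.26 = 0.08462 m/day.
Travel time t = L / v = 1400 / 0.08462 = 16545 days = 45.30 years.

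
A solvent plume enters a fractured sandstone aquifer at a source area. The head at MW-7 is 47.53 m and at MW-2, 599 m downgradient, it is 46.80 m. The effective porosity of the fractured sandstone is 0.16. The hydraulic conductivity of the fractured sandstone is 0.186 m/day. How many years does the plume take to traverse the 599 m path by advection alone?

Hydraulic gradient i = (47.53 − 46.80) / 599 = 0.73 / 599 = 0.001219.
Darcy flux q = K · i = 0.1860 × 0.001219 = 0.0002267 m/day.
Seepage velocity v = q / n_e = 0.0002267 / 0.16 = 0.001417 m/day.
Travel time t = L / v = 599 / 0.001417 = 4.228e+05 days = 1158 years.

1160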